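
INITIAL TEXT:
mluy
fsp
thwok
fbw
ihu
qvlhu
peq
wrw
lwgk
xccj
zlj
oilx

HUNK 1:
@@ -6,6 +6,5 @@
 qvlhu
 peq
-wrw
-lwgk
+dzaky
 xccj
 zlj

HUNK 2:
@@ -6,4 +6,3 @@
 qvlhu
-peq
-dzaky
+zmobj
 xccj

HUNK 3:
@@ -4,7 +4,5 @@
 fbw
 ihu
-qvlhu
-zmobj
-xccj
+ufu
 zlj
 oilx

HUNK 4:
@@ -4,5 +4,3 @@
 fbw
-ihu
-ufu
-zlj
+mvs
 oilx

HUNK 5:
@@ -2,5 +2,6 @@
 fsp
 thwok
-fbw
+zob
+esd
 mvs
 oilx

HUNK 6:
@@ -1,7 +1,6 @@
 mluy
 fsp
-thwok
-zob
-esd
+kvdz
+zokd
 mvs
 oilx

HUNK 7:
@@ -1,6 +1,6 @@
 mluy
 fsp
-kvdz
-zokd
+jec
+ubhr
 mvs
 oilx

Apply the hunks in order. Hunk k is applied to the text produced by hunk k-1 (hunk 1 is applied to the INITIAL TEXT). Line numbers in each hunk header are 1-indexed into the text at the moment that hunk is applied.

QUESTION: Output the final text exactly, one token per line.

Hunk 1: at line 6 remove [wrw,lwgk] add [dzaky] -> 11 lines: mluy fsp thwok fbw ihu qvlhu peq dzaky xccj zlj oilx
Hunk 2: at line 6 remove [peq,dzaky] add [zmobj] -> 10 lines: mluy fsp thwok fbw ihu qvlhu zmobj xccj zlj oilx
Hunk 3: at line 4 remove [qvlhu,zmobj,xccj] add [ufu] -> 8 lines: mluy fsp thwok fbw ihu ufu zlj oilx
Hunk 4: at line 4 remove [ihu,ufu,zlj] add [mvs] -> 6 lines: mluy fsp thwok fbw mvs oilx
Hunk 5: at line 2 remove [fbw] add [zob,esd] -> 7 lines: mluy fsp thwok zob esd mvs oilx
Hunk 6: at line 1 remove [thwok,zob,esd] add [kvdz,zokd] -> 6 lines: mluy fsp kvdz zokd mvs oilx
Hunk 7: at line 1 remove [kvdz,zokd] add [jec,ubhr] -> 6 lines: mluy fsp jec ubhr mvs oilx

Answer: mluy
fsp
jec
ubhr
mvs
oilx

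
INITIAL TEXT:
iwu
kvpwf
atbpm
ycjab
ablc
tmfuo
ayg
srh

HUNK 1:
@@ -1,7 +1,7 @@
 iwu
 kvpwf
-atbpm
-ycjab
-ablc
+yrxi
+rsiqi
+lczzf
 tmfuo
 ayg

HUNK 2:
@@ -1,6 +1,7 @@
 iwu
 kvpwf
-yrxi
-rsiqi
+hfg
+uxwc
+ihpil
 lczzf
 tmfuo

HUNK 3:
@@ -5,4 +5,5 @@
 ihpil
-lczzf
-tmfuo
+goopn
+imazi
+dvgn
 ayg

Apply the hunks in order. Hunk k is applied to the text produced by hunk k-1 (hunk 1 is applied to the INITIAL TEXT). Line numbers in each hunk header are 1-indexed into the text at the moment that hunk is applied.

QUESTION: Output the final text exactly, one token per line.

Answer: iwu
kvpwf
hfg
uxwc
ihpil
goopn
imazi
dvgn
ayg
srh

Derivation:
Hunk 1: at line 1 remove [atbpm,ycjab,ablc] add [yrxi,rsiqi,lczzf] -> 8 lines: iwu kvpwf yrxi rsiqi lczzf tmfuo ayg srh
Hunk 2: at line 1 remove [yrxi,rsiqi] add [hfg,uxwc,ihpil] -> 9 lines: iwu kvpwf hfg uxwc ihpil lczzf tmfuo ayg srh
Hunk 3: at line 5 remove [lczzf,tmfuo] add [goopn,imazi,dvgn] -> 10 lines: iwu kvpwf hfg uxwc ihpil goopn imazi dvgn ayg srh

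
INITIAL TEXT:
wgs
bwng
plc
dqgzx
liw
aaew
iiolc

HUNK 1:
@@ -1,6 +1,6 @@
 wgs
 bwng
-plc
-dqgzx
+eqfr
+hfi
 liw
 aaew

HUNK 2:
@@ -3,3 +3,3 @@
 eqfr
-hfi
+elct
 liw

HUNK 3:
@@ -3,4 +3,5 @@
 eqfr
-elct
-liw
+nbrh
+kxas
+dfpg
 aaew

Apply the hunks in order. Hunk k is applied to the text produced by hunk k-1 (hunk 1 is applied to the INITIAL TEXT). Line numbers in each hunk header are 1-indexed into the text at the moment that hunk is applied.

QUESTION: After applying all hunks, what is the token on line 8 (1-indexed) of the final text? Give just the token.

Hunk 1: at line 1 remove [plc,dqgzx] add [eqfr,hfi] -> 7 lines: wgs bwng eqfr hfi liw aaew iiolc
Hunk 2: at line 3 remove [hfi] add [elct] -> 7 lines: wgs bwng eqfr elct liw aaew iiolc
Hunk 3: at line 3 remove [elct,liw] add [nbrh,kxas,dfpg] -> 8 lines: wgs bwng eqfr nbrh kxas dfpg aaew iiolc
Final line 8: iiolc

Answer: iiolc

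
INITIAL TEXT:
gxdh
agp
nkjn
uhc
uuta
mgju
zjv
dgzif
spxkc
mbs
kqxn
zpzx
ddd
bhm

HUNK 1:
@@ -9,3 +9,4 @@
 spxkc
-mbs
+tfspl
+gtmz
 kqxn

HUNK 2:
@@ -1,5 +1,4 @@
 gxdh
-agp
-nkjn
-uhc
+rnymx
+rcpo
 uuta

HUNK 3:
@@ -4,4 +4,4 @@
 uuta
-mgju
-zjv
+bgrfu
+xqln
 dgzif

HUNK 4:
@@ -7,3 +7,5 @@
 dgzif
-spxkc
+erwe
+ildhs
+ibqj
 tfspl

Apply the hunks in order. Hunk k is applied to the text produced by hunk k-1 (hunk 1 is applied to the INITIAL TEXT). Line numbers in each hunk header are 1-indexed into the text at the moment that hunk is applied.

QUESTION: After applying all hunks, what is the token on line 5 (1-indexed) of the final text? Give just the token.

Hunk 1: at line 9 remove [mbs] add [tfspl,gtmz] -> 15 lines: gxdh agp nkjn uhc uuta mgju zjv dgzif spxkc tfspl gtmz kqxn zpzx ddd bhm
Hunk 2: at line 1 remove [agp,nkjn,uhc] add [rnymx,rcpo] -> 14 lines: gxdh rnymx rcpo uuta mgju zjv dgzif spxkc tfspl gtmz kqxn zpzx ddd bhm
Hunk 3: at line 4 remove [mgju,zjv] add [bgrfu,xqln] -> 14 lines: gxdh rnymx rcpo uuta bgrfu xqln dgzif spxkc tfspl gtmz kqxn zpzx ddd bhm
Hunk 4: at line 7 remove [spxkc] add [erwe,ildhs,ibqj] -> 16 lines: gxdh rnymx rcpo uuta bgrfu xqln dgzif erwe ildhs ibqj tfspl gtmz kqxn zpzx ddd bhm
Final line 5: bgrfu

Answer: bgrfu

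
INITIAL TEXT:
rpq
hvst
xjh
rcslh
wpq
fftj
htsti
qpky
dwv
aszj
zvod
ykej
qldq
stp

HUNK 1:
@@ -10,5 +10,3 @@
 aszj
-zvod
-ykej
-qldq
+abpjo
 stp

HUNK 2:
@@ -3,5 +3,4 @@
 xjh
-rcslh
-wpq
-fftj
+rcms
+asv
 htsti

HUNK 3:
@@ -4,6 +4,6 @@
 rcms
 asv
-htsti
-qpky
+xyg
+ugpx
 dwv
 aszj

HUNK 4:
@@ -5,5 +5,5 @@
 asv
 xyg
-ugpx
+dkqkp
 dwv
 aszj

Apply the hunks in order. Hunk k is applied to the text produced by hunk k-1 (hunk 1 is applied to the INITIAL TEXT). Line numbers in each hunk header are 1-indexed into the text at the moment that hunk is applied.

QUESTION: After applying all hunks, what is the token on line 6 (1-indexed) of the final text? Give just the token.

Answer: xyg

Derivation:
Hunk 1: at line 10 remove [zvod,ykej,qldq] add [abpjo] -> 12 lines: rpq hvst xjh rcslh wpq fftj htsti qpky dwv aszj abpjo stp
Hunk 2: at line 3 remove [rcslh,wpq,fftj] add [rcms,asv] -> 11 lines: rpq hvst xjh rcms asv htsti qpky dwv aszj abpjo stp
Hunk 3: at line 4 remove [htsti,qpky] add [xyg,ugpx] -> 11 lines: rpq hvst xjh rcms asv xyg ugpx dwv aszj abpjo stp
Hunk 4: at line 5 remove [ugpx] add [dkqkp] -> 11 lines: rpq hvst xjh rcms asv xyg dkqkp dwv aszj abpjo stp
Final line 6: xyg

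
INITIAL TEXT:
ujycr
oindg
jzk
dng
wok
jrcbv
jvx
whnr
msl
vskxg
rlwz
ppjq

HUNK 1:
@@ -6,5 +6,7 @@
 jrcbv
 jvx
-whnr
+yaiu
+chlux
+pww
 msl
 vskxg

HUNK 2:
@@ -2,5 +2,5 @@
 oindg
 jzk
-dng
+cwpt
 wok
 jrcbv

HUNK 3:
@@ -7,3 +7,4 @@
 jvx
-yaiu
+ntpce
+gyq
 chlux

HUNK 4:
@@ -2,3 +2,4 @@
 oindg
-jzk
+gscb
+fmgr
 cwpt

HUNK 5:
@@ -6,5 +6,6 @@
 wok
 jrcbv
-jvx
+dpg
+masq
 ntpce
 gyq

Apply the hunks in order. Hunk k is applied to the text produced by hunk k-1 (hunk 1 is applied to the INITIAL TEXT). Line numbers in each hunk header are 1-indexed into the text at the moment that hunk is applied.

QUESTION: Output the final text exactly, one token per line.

Hunk 1: at line 6 remove [whnr] add [yaiu,chlux,pww] -> 14 lines: ujycr oindg jzk dng wok jrcbv jvx yaiu chlux pww msl vskxg rlwz ppjq
Hunk 2: at line 2 remove [dng] add [cwpt] -> 14 lines: ujycr oindg jzk cwpt wok jrcbv jvx yaiu chlux pww msl vskxg rlwz ppjq
Hunk 3: at line 7 remove [yaiu] add [ntpce,gyq] -> 15 lines: ujycr oindg jzk cwpt wok jrcbv jvx ntpce gyq chlux pww msl vskxg rlwz ppjq
Hunk 4: at line 2 remove [jzk] add [gscb,fmgr] -> 16 lines: ujycr oindg gscb fmgr cwpt wok jrcbv jvx ntpce gyq chlux pww msl vskxg rlwz ppjq
Hunk 5: at line 6 remove [jvx] add [dpg,masq] -> 17 lines: ujycr oindg gscb fmgr cwpt wok jrcbv dpg masq ntpce gyq chlux pww msl vskxg rlwz ppjq

Answer: ujycr
oindg
gscb
fmgr
cwpt
wok
jrcbv
dpg
masq
ntpce
gyq
chlux
pww
msl
vskxg
rlwz
ppjq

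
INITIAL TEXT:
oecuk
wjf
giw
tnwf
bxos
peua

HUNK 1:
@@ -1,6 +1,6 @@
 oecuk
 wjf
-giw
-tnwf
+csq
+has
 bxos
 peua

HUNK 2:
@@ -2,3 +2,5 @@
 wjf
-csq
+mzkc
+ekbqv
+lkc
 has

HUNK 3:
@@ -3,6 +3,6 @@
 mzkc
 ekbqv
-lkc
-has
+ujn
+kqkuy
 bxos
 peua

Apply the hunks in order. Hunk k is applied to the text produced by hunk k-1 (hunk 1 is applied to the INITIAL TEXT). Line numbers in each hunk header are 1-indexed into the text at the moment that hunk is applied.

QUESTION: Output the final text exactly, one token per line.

Hunk 1: at line 1 remove [giw,tnwf] add [csq,has] -> 6 lines: oecuk wjf csq has bxos peua
Hunk 2: at line 2 remove [csq] add [mzkc,ekbqv,lkc] -> 8 lines: oecuk wjf mzkc ekbqv lkc has bxos peua
Hunk 3: at line 3 remove [lkc,has] add [ujn,kqkuy] -> 8 lines: oecuk wjf mzkc ekbqv ujn kqkuy bxos peua

Answer: oecuk
wjf
mzkc
ekbqv
ujn
kqkuy
bxos
peua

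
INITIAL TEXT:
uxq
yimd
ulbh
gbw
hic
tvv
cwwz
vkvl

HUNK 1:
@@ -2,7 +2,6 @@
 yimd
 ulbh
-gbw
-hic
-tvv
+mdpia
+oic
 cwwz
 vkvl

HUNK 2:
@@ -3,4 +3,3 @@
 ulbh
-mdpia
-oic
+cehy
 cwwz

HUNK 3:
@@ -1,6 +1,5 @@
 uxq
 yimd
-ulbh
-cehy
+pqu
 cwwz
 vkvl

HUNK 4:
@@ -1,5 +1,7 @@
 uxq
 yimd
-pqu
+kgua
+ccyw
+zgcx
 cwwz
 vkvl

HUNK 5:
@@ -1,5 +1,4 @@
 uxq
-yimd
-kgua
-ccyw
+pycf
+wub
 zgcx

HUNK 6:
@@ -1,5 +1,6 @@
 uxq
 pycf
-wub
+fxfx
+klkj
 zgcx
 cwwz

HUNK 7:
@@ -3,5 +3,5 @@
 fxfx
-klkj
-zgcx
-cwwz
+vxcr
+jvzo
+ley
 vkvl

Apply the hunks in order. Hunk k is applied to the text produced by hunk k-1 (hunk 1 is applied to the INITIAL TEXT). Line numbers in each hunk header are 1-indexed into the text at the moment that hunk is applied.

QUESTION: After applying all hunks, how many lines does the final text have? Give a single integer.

Answer: 7

Derivation:
Hunk 1: at line 2 remove [gbw,hic,tvv] add [mdpia,oic] -> 7 lines: uxq yimd ulbh mdpia oic cwwz vkvl
Hunk 2: at line 3 remove [mdpia,oic] add [cehy] -> 6 lines: uxq yimd ulbh cehy cwwz vkvl
Hunk 3: at line 1 remove [ulbh,cehy] add [pqu] -> 5 lines: uxq yimd pqu cwwz vkvl
Hunk 4: at line 1 remove [pqu] add [kgua,ccyw,zgcx] -> 7 lines: uxq yimd kgua ccyw zgcx cwwz vkvl
Hunk 5: at line 1 remove [yimd,kgua,ccyw] add [pycf,wub] -> 6 lines: uxq pycf wub zgcx cwwz vkvl
Hunk 6: at line 1 remove [wub] add [fxfx,klkj] -> 7 lines: uxq pycf fxfx klkj zgcx cwwz vkvl
Hunk 7: at line 3 remove [klkj,zgcx,cwwz] add [vxcr,jvzo,ley] -> 7 lines: uxq pycf fxfx vxcr jvzo ley vkvl
Final line count: 7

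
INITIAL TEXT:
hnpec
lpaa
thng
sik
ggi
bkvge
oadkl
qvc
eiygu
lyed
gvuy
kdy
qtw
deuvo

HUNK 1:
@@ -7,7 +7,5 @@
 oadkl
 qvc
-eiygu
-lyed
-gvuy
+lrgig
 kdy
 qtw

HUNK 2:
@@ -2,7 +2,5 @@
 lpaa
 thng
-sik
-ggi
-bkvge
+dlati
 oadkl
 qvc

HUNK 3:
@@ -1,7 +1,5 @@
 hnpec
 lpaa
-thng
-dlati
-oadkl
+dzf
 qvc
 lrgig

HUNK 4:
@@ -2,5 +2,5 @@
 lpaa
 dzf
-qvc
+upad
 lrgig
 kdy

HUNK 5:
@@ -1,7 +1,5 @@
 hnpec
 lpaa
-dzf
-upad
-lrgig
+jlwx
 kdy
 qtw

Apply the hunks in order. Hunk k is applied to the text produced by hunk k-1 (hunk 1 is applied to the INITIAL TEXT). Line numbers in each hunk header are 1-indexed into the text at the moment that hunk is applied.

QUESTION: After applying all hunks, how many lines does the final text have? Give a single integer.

Hunk 1: at line 7 remove [eiygu,lyed,gvuy] add [lrgig] -> 12 lines: hnpec lpaa thng sik ggi bkvge oadkl qvc lrgig kdy qtw deuvo
Hunk 2: at line 2 remove [sik,ggi,bkvge] add [dlati] -> 10 lines: hnpec lpaa thng dlati oadkl qvc lrgig kdy qtw deuvo
Hunk 3: at line 1 remove [thng,dlati,oadkl] add [dzf] -> 8 lines: hnpec lpaa dzf qvc lrgig kdy qtw deuvo
Hunk 4: at line 2 remove [qvc] add [upad] -> 8 lines: hnpec lpaa dzf upad lrgig kdy qtw deuvo
Hunk 5: at line 1 remove [dzf,upad,lrgig] add [jlwx] -> 6 lines: hnpec lpaa jlwx kdy qtw deuvo
Final line count: 6

Answer: 6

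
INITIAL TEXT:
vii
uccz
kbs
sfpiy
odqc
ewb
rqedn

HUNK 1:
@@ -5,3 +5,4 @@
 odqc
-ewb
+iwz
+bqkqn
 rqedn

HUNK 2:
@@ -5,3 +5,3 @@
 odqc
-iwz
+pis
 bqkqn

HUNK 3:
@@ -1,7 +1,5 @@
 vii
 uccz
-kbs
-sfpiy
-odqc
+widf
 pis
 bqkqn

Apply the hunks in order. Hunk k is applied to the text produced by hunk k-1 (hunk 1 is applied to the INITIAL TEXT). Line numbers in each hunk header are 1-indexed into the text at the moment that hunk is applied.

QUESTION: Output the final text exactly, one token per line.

Hunk 1: at line 5 remove [ewb] add [iwz,bqkqn] -> 8 lines: vii uccz kbs sfpiy odqc iwz bqkqn rqedn
Hunk 2: at line 5 remove [iwz] add [pis] -> 8 lines: vii uccz kbs sfpiy odqc pis bqkqn rqedn
Hunk 3: at line 1 remove [kbs,sfpiy,odqc] add [widf] -> 6 lines: vii uccz widf pis bqkqn rqedn

Answer: vii
uccz
widf
pis
bqkqn
rqedn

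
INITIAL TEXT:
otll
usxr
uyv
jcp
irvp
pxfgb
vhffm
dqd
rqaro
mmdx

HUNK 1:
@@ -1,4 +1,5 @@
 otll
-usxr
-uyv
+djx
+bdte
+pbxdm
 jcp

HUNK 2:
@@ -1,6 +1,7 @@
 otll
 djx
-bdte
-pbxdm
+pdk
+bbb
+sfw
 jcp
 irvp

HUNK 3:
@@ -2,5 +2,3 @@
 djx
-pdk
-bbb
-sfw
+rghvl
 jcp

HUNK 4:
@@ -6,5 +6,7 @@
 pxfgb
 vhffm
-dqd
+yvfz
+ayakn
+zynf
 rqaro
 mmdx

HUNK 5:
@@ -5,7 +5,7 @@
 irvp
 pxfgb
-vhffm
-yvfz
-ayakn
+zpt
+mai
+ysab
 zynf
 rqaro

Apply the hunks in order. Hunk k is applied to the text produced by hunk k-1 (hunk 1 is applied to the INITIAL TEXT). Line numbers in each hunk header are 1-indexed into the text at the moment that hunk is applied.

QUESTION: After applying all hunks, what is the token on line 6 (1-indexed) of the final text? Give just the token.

Hunk 1: at line 1 remove [usxr,uyv] add [djx,bdte,pbxdm] -> 11 lines: otll djx bdte pbxdm jcp irvp pxfgb vhffm dqd rqaro mmdx
Hunk 2: at line 1 remove [bdte,pbxdm] add [pdk,bbb,sfw] -> 12 lines: otll djx pdk bbb sfw jcp irvp pxfgb vhffm dqd rqaro mmdx
Hunk 3: at line 2 remove [pdk,bbb,sfw] add [rghvl] -> 10 lines: otll djx rghvl jcp irvp pxfgb vhffm dqd rqaro mmdx
Hunk 4: at line 6 remove [dqd] add [yvfz,ayakn,zynf] -> 12 lines: otll djx rghvl jcp irvp pxfgb vhffm yvfz ayakn zynf rqaro mmdx
Hunk 5: at line 5 remove [vhffm,yvfz,ayakn] add [zpt,mai,ysab] -> 12 lines: otll djx rghvl jcp irvp pxfgb zpt mai ysab zynf rqaro mmdx
Final line 6: pxfgb

Answer: pxfgb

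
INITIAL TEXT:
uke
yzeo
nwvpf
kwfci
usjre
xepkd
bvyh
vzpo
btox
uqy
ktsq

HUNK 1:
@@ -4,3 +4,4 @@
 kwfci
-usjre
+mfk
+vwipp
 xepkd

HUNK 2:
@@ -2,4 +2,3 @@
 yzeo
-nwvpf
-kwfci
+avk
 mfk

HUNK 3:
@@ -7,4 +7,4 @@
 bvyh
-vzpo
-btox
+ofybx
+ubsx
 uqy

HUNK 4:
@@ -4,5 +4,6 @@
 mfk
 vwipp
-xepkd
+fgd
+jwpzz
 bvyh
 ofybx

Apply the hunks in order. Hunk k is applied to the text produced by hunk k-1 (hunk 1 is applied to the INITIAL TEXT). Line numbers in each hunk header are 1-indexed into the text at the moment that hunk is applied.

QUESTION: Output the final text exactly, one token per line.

Answer: uke
yzeo
avk
mfk
vwipp
fgd
jwpzz
bvyh
ofybx
ubsx
uqy
ktsq

Derivation:
Hunk 1: at line 4 remove [usjre] add [mfk,vwipp] -> 12 lines: uke yzeo nwvpf kwfci mfk vwipp xepkd bvyh vzpo btox uqy ktsq
Hunk 2: at line 2 remove [nwvpf,kwfci] add [avk] -> 11 lines: uke yzeo avk mfk vwipp xepkd bvyh vzpo btox uqy ktsq
Hunk 3: at line 7 remove [vzpo,btox] add [ofybx,ubsx] -> 11 lines: uke yzeo avk mfk vwipp xepkd bvyh ofybx ubsx uqy ktsq
Hunk 4: at line 4 remove [xepkd] add [fgd,jwpzz] -> 12 lines: uke yzeo avk mfk vwipp fgd jwpzz bvyh ofybx ubsx uqy ktsq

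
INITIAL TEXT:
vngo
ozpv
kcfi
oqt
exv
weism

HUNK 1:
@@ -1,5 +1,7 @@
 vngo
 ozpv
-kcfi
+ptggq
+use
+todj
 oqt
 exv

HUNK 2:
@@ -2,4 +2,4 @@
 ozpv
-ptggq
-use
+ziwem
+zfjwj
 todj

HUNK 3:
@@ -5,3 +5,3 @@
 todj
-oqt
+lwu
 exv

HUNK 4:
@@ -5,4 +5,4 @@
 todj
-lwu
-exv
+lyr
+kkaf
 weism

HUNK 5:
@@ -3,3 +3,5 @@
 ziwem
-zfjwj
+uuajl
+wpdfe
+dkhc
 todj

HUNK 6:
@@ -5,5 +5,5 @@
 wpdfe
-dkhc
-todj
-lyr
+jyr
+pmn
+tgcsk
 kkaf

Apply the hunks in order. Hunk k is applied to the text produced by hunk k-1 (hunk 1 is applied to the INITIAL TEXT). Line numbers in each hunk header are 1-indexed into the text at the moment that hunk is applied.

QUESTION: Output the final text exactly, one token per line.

Answer: vngo
ozpv
ziwem
uuajl
wpdfe
jyr
pmn
tgcsk
kkaf
weism

Derivation:
Hunk 1: at line 1 remove [kcfi] add [ptggq,use,todj] -> 8 lines: vngo ozpv ptggq use todj oqt exv weism
Hunk 2: at line 2 remove [ptggq,use] add [ziwem,zfjwj] -> 8 lines: vngo ozpv ziwem zfjwj todj oqt exv weism
Hunk 3: at line 5 remove [oqt] add [lwu] -> 8 lines: vngo ozpv ziwem zfjwj todj lwu exv weism
Hunk 4: at line 5 remove [lwu,exv] add [lyr,kkaf] -> 8 lines: vngo ozpv ziwem zfjwj todj lyr kkaf weism
Hunk 5: at line 3 remove [zfjwj] add [uuajl,wpdfe,dkhc] -> 10 lines: vngo ozpv ziwem uuajl wpdfe dkhc todj lyr kkaf weism
Hunk 6: at line 5 remove [dkhc,todj,lyr] add [jyr,pmn,tgcsk] -> 10 lines: vngo ozpv ziwem uuajl wpdfe jyr pmn tgcsk kkaf weism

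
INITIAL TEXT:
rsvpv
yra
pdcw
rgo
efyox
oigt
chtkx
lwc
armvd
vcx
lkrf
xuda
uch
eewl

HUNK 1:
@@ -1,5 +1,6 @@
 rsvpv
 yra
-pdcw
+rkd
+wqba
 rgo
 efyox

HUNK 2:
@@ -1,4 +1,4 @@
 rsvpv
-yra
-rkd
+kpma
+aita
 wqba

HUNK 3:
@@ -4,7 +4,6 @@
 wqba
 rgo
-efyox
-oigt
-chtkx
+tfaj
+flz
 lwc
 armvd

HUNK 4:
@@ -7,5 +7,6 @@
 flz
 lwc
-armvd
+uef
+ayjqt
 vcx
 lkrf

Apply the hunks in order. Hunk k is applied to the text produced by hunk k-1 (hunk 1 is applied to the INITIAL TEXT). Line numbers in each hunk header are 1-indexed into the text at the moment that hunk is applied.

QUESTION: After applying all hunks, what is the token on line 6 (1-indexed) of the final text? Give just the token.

Hunk 1: at line 1 remove [pdcw] add [rkd,wqba] -> 15 lines: rsvpv yra rkd wqba rgo efyox oigt chtkx lwc armvd vcx lkrf xuda uch eewl
Hunk 2: at line 1 remove [yra,rkd] add [kpma,aita] -> 15 lines: rsvpv kpma aita wqba rgo efyox oigt chtkx lwc armvd vcx lkrf xuda uch eewl
Hunk 3: at line 4 remove [efyox,oigt,chtkx] add [tfaj,flz] -> 14 lines: rsvpv kpma aita wqba rgo tfaj flz lwc armvd vcx lkrf xuda uch eewl
Hunk 4: at line 7 remove [armvd] add [uef,ayjqt] -> 15 lines: rsvpv kpma aita wqba rgo tfaj flz lwc uef ayjqt vcx lkrf xuda uch eewl
Final line 6: tfaj

Answer: tfaj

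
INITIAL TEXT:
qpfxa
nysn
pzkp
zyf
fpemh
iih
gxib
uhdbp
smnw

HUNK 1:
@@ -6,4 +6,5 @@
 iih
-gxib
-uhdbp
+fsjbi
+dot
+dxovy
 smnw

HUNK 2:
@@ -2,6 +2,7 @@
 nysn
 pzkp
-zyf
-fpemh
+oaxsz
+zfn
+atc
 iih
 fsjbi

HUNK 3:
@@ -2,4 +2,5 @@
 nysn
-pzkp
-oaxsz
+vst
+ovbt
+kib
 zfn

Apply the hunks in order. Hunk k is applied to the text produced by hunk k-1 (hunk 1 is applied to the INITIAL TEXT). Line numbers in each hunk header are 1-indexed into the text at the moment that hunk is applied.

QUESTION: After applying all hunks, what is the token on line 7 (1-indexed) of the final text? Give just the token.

Answer: atc

Derivation:
Hunk 1: at line 6 remove [gxib,uhdbp] add [fsjbi,dot,dxovy] -> 10 lines: qpfxa nysn pzkp zyf fpemh iih fsjbi dot dxovy smnw
Hunk 2: at line 2 remove [zyf,fpemh] add [oaxsz,zfn,atc] -> 11 lines: qpfxa nysn pzkp oaxsz zfn atc iih fsjbi dot dxovy smnw
Hunk 3: at line 2 remove [pzkp,oaxsz] add [vst,ovbt,kib] -> 12 lines: qpfxa nysn vst ovbt kib zfn atc iih fsjbi dot dxovy smnw
Final line 7: atc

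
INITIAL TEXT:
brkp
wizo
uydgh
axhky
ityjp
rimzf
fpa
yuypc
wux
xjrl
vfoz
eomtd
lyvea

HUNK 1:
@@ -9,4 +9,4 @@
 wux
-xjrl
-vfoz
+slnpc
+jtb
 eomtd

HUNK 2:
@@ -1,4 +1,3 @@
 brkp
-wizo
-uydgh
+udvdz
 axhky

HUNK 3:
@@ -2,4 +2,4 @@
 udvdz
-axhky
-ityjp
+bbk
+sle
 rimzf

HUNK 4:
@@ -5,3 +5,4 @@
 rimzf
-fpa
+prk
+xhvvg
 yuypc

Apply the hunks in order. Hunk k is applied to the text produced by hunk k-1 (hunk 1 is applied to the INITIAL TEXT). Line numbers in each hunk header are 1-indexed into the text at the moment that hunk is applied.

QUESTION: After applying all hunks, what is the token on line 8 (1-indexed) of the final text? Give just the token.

Hunk 1: at line 9 remove [xjrl,vfoz] add [slnpc,jtb] -> 13 lines: brkp wizo uydgh axhky ityjp rimzf fpa yuypc wux slnpc jtb eomtd lyvea
Hunk 2: at line 1 remove [wizo,uydgh] add [udvdz] -> 12 lines: brkp udvdz axhky ityjp rimzf fpa yuypc wux slnpc jtb eomtd lyvea
Hunk 3: at line 2 remove [axhky,ityjp] add [bbk,sle] -> 12 lines: brkp udvdz bbk sle rimzf fpa yuypc wux slnpc jtb eomtd lyvea
Hunk 4: at line 5 remove [fpa] add [prk,xhvvg] -> 13 lines: brkp udvdz bbk sle rimzf prk xhvvg yuypc wux slnpc jtb eomtd lyvea
Final line 8: yuypc

Answer: yuypc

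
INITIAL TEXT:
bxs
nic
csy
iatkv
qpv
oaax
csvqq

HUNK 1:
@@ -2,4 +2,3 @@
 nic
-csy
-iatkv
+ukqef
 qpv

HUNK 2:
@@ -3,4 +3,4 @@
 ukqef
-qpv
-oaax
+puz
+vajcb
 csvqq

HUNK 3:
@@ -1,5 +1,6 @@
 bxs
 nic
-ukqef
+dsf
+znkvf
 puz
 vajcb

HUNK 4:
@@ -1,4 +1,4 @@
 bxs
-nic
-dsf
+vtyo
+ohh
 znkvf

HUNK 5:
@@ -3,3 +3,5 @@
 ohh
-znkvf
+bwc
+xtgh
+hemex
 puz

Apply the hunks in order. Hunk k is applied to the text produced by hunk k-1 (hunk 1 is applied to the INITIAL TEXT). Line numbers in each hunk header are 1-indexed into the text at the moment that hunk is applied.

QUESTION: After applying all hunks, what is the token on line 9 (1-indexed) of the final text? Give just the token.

Answer: csvqq

Derivation:
Hunk 1: at line 2 remove [csy,iatkv] add [ukqef] -> 6 lines: bxs nic ukqef qpv oaax csvqq
Hunk 2: at line 3 remove [qpv,oaax] add [puz,vajcb] -> 6 lines: bxs nic ukqef puz vajcb csvqq
Hunk 3: at line 1 remove [ukqef] add [dsf,znkvf] -> 7 lines: bxs nic dsf znkvf puz vajcb csvqq
Hunk 4: at line 1 remove [nic,dsf] add [vtyo,ohh] -> 7 lines: bxs vtyo ohh znkvf puz vajcb csvqq
Hunk 5: at line 3 remove [znkvf] add [bwc,xtgh,hemex] -> 9 lines: bxs vtyo ohh bwc xtgh hemex puz vajcb csvqq
Final line 9: csvqq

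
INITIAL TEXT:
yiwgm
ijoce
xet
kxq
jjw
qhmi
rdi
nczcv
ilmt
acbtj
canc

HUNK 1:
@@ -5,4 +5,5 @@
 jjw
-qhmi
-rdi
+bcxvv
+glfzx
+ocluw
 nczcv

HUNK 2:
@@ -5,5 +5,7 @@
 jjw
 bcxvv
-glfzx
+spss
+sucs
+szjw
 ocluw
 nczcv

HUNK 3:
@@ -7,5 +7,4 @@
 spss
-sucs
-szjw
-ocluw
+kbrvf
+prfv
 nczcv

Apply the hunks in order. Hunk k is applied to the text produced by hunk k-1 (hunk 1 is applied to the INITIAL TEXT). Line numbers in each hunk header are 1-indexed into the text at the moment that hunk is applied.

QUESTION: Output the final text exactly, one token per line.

Hunk 1: at line 5 remove [qhmi,rdi] add [bcxvv,glfzx,ocluw] -> 12 lines: yiwgm ijoce xet kxq jjw bcxvv glfzx ocluw nczcv ilmt acbtj canc
Hunk 2: at line 5 remove [glfzx] add [spss,sucs,szjw] -> 14 lines: yiwgm ijoce xet kxq jjw bcxvv spss sucs szjw ocluw nczcv ilmt acbtj canc
Hunk 3: at line 7 remove [sucs,szjw,ocluw] add [kbrvf,prfv] -> 13 lines: yiwgm ijoce xet kxq jjw bcxvv spss kbrvf prfv nczcv ilmt acbtj canc

Answer: yiwgm
ijoce
xet
kxq
jjw
bcxvv
spss
kbrvf
prfv
nczcv
ilmt
acbtj
canc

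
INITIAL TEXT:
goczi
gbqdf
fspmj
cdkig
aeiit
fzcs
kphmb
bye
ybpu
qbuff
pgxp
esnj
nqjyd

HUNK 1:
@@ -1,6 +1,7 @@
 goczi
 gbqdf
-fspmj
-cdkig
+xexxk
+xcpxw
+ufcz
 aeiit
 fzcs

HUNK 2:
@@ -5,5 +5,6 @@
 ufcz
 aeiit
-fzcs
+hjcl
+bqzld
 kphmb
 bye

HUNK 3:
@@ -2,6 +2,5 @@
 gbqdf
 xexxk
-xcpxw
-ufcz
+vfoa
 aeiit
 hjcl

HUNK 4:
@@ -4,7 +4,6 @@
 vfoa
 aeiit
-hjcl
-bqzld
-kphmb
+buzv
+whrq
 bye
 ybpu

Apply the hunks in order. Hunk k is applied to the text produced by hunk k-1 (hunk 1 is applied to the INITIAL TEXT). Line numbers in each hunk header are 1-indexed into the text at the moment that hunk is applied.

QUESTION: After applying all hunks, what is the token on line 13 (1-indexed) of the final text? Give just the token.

Hunk 1: at line 1 remove [fspmj,cdkig] add [xexxk,xcpxw,ufcz] -> 14 lines: goczi gbqdf xexxk xcpxw ufcz aeiit fzcs kphmb bye ybpu qbuff pgxp esnj nqjyd
Hunk 2: at line 5 remove [fzcs] add [hjcl,bqzld] -> 15 lines: goczi gbqdf xexxk xcpxw ufcz aeiit hjcl bqzld kphmb bye ybpu qbuff pgxp esnj nqjyd
Hunk 3: at line 2 remove [xcpxw,ufcz] add [vfoa] -> 14 lines: goczi gbqdf xexxk vfoa aeiit hjcl bqzld kphmb bye ybpu qbuff pgxp esnj nqjyd
Hunk 4: at line 4 remove [hjcl,bqzld,kphmb] add [buzv,whrq] -> 13 lines: goczi gbqdf xexxk vfoa aeiit buzv whrq bye ybpu qbuff pgxp esnj nqjyd
Final line 13: nqjyd

Answer: nqjyd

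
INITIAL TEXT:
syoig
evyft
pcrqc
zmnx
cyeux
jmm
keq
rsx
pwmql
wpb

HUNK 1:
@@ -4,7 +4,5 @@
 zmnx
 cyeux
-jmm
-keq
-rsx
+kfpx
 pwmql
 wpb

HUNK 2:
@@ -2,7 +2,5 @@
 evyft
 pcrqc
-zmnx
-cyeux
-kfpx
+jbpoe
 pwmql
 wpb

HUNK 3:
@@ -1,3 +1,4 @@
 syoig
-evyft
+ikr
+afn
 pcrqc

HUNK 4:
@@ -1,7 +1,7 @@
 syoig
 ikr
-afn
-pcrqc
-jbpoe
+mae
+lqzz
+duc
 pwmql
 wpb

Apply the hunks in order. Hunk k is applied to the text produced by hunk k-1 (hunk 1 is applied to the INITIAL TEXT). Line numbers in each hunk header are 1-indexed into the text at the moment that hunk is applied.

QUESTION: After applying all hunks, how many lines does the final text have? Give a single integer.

Answer: 7

Derivation:
Hunk 1: at line 4 remove [jmm,keq,rsx] add [kfpx] -> 8 lines: syoig evyft pcrqc zmnx cyeux kfpx pwmql wpb
Hunk 2: at line 2 remove [zmnx,cyeux,kfpx] add [jbpoe] -> 6 lines: syoig evyft pcrqc jbpoe pwmql wpb
Hunk 3: at line 1 remove [evyft] add [ikr,afn] -> 7 lines: syoig ikr afn pcrqc jbpoe pwmql wpb
Hunk 4: at line 1 remove [afn,pcrqc,jbpoe] add [mae,lqzz,duc] -> 7 lines: syoig ikr mae lqzz duc pwmql wpb
Final line count: 7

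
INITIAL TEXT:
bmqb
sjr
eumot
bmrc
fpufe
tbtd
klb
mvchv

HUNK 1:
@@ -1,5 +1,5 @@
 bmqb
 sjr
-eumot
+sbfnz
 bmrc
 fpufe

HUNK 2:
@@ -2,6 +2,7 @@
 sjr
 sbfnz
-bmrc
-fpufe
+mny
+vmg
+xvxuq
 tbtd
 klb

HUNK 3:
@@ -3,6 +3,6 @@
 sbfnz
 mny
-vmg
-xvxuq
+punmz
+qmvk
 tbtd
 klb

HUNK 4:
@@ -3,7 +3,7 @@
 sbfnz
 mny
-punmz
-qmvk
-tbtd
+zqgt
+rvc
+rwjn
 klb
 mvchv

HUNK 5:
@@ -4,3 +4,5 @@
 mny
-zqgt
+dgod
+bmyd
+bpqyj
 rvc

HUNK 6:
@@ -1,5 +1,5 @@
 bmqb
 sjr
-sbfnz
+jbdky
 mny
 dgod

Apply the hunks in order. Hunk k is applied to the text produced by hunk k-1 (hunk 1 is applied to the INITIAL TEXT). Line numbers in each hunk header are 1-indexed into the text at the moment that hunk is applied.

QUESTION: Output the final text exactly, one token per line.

Hunk 1: at line 1 remove [eumot] add [sbfnz] -> 8 lines: bmqb sjr sbfnz bmrc fpufe tbtd klb mvchv
Hunk 2: at line 2 remove [bmrc,fpufe] add [mny,vmg,xvxuq] -> 9 lines: bmqb sjr sbfnz mny vmg xvxuq tbtd klb mvchv
Hunk 3: at line 3 remove [vmg,xvxuq] add [punmz,qmvk] -> 9 lines: bmqb sjr sbfnz mny punmz qmvk tbtd klb mvchv
Hunk 4: at line 3 remove [punmz,qmvk,tbtd] add [zqgt,rvc,rwjn] -> 9 lines: bmqb sjr sbfnz mny zqgt rvc rwjn klb mvchv
Hunk 5: at line 4 remove [zqgt] add [dgod,bmyd,bpqyj] -> 11 lines: bmqb sjr sbfnz mny dgod bmyd bpqyj rvc rwjn klb mvchv
Hunk 6: at line 1 remove [sbfnz] add [jbdky] -> 11 lines: bmqb sjr jbdky mny dgod bmyd bpqyj rvc rwjn klb mvchv

Answer: bmqb
sjr
jbdky
mny
dgod
bmyd
bpqyj
rvc
rwjn
klb
mvchv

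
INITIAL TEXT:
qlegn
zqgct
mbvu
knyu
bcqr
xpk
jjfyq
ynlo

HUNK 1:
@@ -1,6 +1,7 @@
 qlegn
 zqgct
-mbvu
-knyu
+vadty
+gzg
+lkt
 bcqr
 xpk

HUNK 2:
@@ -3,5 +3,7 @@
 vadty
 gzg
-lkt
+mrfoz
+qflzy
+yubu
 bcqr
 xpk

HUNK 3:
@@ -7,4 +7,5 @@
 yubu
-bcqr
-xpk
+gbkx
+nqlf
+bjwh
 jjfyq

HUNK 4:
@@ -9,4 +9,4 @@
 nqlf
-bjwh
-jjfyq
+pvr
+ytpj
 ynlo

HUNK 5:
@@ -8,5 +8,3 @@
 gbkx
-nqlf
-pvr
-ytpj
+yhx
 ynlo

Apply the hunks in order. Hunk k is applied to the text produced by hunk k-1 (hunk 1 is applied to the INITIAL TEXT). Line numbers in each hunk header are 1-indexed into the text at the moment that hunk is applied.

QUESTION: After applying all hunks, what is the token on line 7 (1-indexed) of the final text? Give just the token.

Answer: yubu

Derivation:
Hunk 1: at line 1 remove [mbvu,knyu] add [vadty,gzg,lkt] -> 9 lines: qlegn zqgct vadty gzg lkt bcqr xpk jjfyq ynlo
Hunk 2: at line 3 remove [lkt] add [mrfoz,qflzy,yubu] -> 11 lines: qlegn zqgct vadty gzg mrfoz qflzy yubu bcqr xpk jjfyq ynlo
Hunk 3: at line 7 remove [bcqr,xpk] add [gbkx,nqlf,bjwh] -> 12 lines: qlegn zqgct vadty gzg mrfoz qflzy yubu gbkx nqlf bjwh jjfyq ynlo
Hunk 4: at line 9 remove [bjwh,jjfyq] add [pvr,ytpj] -> 12 lines: qlegn zqgct vadty gzg mrfoz qflzy yubu gbkx nqlf pvr ytpj ynlo
Hunk 5: at line 8 remove [nqlf,pvr,ytpj] add [yhx] -> 10 lines: qlegn zqgct vadty gzg mrfoz qflzy yubu gbkx yhx ynlo
Final line 7: yubu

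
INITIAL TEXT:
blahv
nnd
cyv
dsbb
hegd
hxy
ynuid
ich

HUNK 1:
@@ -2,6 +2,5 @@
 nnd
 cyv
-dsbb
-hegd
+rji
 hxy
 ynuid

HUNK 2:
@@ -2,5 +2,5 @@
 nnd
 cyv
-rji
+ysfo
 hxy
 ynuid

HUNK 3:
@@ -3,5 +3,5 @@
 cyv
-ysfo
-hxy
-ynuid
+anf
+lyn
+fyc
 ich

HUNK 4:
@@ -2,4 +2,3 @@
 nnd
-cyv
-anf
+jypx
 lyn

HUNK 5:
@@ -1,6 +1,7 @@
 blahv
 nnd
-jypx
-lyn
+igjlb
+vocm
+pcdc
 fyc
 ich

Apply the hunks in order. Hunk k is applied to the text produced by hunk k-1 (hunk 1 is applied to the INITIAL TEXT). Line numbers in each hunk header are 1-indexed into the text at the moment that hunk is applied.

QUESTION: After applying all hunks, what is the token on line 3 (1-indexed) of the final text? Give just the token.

Answer: igjlb

Derivation:
Hunk 1: at line 2 remove [dsbb,hegd] add [rji] -> 7 lines: blahv nnd cyv rji hxy ynuid ich
Hunk 2: at line 2 remove [rji] add [ysfo] -> 7 lines: blahv nnd cyv ysfo hxy ynuid ich
Hunk 3: at line 3 remove [ysfo,hxy,ynuid] add [anf,lyn,fyc] -> 7 lines: blahv nnd cyv anf lyn fyc ich
Hunk 4: at line 2 remove [cyv,anf] add [jypx] -> 6 lines: blahv nnd jypx lyn fyc ich
Hunk 5: at line 1 remove [jypx,lyn] add [igjlb,vocm,pcdc] -> 7 lines: blahv nnd igjlb vocm pcdc fyc ich
Final line 3: igjlb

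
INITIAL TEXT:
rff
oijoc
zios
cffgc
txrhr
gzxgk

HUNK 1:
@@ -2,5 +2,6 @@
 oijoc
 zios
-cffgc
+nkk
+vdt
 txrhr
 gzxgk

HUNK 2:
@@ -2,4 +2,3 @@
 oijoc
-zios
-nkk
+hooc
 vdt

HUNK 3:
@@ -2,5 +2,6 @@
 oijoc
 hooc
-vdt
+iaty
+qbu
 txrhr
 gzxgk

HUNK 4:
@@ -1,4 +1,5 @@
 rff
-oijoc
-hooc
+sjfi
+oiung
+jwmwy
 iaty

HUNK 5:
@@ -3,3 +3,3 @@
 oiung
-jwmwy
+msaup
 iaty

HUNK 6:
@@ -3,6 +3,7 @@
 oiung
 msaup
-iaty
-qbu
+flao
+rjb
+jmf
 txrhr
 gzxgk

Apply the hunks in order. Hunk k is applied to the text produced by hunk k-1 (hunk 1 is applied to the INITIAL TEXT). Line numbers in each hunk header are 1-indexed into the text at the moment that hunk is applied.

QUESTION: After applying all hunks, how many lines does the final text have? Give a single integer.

Answer: 9

Derivation:
Hunk 1: at line 2 remove [cffgc] add [nkk,vdt] -> 7 lines: rff oijoc zios nkk vdt txrhr gzxgk
Hunk 2: at line 2 remove [zios,nkk] add [hooc] -> 6 lines: rff oijoc hooc vdt txrhr gzxgk
Hunk 3: at line 2 remove [vdt] add [iaty,qbu] -> 7 lines: rff oijoc hooc iaty qbu txrhr gzxgk
Hunk 4: at line 1 remove [oijoc,hooc] add [sjfi,oiung,jwmwy] -> 8 lines: rff sjfi oiung jwmwy iaty qbu txrhr gzxgk
Hunk 5: at line 3 remove [jwmwy] add [msaup] -> 8 lines: rff sjfi oiung msaup iaty qbu txrhr gzxgk
Hunk 6: at line 3 remove [iaty,qbu] add [flao,rjb,jmf] -> 9 lines: rff sjfi oiung msaup flao rjb jmf txrhr gzxgk
Final line count: 9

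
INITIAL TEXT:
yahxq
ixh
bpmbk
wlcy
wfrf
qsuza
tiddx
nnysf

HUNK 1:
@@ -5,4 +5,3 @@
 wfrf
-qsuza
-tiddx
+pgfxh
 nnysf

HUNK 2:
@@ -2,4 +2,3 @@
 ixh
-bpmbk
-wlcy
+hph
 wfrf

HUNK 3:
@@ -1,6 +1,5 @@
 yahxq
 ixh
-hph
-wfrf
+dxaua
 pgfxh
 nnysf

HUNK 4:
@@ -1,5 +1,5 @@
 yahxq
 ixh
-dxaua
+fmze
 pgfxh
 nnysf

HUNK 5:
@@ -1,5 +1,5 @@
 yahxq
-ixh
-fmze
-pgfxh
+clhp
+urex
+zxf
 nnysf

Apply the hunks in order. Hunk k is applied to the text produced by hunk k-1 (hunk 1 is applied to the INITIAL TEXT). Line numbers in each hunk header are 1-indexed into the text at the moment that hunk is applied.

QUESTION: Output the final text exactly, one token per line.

Hunk 1: at line 5 remove [qsuza,tiddx] add [pgfxh] -> 7 lines: yahxq ixh bpmbk wlcy wfrf pgfxh nnysf
Hunk 2: at line 2 remove [bpmbk,wlcy] add [hph] -> 6 lines: yahxq ixh hph wfrf pgfxh nnysf
Hunk 3: at line 1 remove [hph,wfrf] add [dxaua] -> 5 lines: yahxq ixh dxaua pgfxh nnysf
Hunk 4: at line 1 remove [dxaua] add [fmze] -> 5 lines: yahxq ixh fmze pgfxh nnysf
Hunk 5: at line 1 remove [ixh,fmze,pgfxh] add [clhp,urex,zxf] -> 5 lines: yahxq clhp urex zxf nnysf

Answer: yahxq
clhp
urex
zxf
nnysf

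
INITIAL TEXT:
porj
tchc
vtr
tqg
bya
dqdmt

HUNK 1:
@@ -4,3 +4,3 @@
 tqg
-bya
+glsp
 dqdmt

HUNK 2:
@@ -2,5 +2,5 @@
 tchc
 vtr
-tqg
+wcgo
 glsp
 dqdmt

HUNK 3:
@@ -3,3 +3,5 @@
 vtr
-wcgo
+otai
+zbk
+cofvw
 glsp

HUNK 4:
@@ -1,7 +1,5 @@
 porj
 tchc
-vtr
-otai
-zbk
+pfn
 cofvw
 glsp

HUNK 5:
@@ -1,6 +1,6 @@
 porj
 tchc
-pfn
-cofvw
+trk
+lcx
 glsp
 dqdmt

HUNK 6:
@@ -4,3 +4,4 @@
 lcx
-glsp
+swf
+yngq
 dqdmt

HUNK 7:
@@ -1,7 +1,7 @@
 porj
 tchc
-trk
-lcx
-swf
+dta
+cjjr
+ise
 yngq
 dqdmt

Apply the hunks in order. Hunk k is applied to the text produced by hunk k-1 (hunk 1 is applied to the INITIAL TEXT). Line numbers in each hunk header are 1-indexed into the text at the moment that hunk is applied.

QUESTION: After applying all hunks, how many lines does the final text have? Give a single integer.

Hunk 1: at line 4 remove [bya] add [glsp] -> 6 lines: porj tchc vtr tqg glsp dqdmt
Hunk 2: at line 2 remove [tqg] add [wcgo] -> 6 lines: porj tchc vtr wcgo glsp dqdmt
Hunk 3: at line 3 remove [wcgo] add [otai,zbk,cofvw] -> 8 lines: porj tchc vtr otai zbk cofvw glsp dqdmt
Hunk 4: at line 1 remove [vtr,otai,zbk] add [pfn] -> 6 lines: porj tchc pfn cofvw glsp dqdmt
Hunk 5: at line 1 remove [pfn,cofvw] add [trk,lcx] -> 6 lines: porj tchc trk lcx glsp dqdmt
Hunk 6: at line 4 remove [glsp] add [swf,yngq] -> 7 lines: porj tchc trk lcx swf yngq dqdmt
Hunk 7: at line 1 remove [trk,lcx,swf] add [dta,cjjr,ise] -> 7 lines: porj tchc dta cjjr ise yngq dqdmt
Final line count: 7

Answer: 7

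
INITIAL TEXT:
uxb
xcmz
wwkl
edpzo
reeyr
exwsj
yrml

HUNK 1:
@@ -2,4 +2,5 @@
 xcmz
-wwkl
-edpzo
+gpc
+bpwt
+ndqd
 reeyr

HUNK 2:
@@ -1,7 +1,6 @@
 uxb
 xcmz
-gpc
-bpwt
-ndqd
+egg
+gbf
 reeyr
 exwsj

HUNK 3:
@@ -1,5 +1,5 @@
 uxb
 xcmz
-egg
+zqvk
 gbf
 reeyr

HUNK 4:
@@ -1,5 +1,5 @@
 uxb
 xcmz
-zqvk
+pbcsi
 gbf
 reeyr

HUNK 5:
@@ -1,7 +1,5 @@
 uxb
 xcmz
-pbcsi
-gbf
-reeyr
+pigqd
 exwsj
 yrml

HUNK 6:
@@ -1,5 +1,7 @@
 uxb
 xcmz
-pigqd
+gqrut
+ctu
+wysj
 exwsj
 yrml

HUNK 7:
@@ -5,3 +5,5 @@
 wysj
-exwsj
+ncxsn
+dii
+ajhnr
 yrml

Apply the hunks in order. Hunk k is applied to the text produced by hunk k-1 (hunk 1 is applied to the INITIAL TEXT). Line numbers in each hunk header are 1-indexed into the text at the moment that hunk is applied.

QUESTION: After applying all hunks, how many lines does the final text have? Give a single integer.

Hunk 1: at line 2 remove [wwkl,edpzo] add [gpc,bpwt,ndqd] -> 8 lines: uxb xcmz gpc bpwt ndqd reeyr exwsj yrml
Hunk 2: at line 1 remove [gpc,bpwt,ndqd] add [egg,gbf] -> 7 lines: uxb xcmz egg gbf reeyr exwsj yrml
Hunk 3: at line 1 remove [egg] add [zqvk] -> 7 lines: uxb xcmz zqvk gbf reeyr exwsj yrml
Hunk 4: at line 1 remove [zqvk] add [pbcsi] -> 7 lines: uxb xcmz pbcsi gbf reeyr exwsj yrml
Hunk 5: at line 1 remove [pbcsi,gbf,reeyr] add [pigqd] -> 5 lines: uxb xcmz pigqd exwsj yrml
Hunk 6: at line 1 remove [pigqd] add [gqrut,ctu,wysj] -> 7 lines: uxb xcmz gqrut ctu wysj exwsj yrml
Hunk 7: at line 5 remove [exwsj] add [ncxsn,dii,ajhnr] -> 9 lines: uxb xcmz gqrut ctu wysj ncxsn dii ajhnr yrml
Final line count: 9

Answer: 9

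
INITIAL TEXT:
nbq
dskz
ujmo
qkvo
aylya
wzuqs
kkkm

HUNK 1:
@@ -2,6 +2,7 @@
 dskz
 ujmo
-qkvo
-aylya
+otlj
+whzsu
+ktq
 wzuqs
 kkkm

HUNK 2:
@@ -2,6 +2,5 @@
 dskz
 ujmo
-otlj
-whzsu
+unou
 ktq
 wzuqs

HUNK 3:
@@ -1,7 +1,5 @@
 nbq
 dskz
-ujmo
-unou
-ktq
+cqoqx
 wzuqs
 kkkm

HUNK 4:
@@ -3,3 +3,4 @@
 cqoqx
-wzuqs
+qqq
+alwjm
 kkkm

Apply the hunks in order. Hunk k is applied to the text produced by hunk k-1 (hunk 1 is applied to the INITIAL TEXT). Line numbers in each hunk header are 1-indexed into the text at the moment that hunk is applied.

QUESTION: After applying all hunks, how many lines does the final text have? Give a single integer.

Answer: 6

Derivation:
Hunk 1: at line 2 remove [qkvo,aylya] add [otlj,whzsu,ktq] -> 8 lines: nbq dskz ujmo otlj whzsu ktq wzuqs kkkm
Hunk 2: at line 2 remove [otlj,whzsu] add [unou] -> 7 lines: nbq dskz ujmo unou ktq wzuqs kkkm
Hunk 3: at line 1 remove [ujmo,unou,ktq] add [cqoqx] -> 5 lines: nbq dskz cqoqx wzuqs kkkm
Hunk 4: at line 3 remove [wzuqs] add [qqq,alwjm] -> 6 lines: nbq dskz cqoqx qqq alwjm kkkm
Final line count: 6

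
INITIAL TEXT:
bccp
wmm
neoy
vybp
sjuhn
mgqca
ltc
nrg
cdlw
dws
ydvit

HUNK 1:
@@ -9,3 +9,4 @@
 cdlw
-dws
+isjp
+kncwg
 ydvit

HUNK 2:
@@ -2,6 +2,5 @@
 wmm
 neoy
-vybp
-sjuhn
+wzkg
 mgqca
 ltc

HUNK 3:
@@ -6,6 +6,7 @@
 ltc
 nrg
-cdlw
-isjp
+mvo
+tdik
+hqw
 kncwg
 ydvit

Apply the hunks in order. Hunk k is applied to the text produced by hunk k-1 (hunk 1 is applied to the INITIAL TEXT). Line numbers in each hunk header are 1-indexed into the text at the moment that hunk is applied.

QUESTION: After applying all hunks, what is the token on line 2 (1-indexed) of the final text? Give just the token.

Hunk 1: at line 9 remove [dws] add [isjp,kncwg] -> 12 lines: bccp wmm neoy vybp sjuhn mgqca ltc nrg cdlw isjp kncwg ydvit
Hunk 2: at line 2 remove [vybp,sjuhn] add [wzkg] -> 11 lines: bccp wmm neoy wzkg mgqca ltc nrg cdlw isjp kncwg ydvit
Hunk 3: at line 6 remove [cdlw,isjp] add [mvo,tdik,hqw] -> 12 lines: bccp wmm neoy wzkg mgqca ltc nrg mvo tdik hqw kncwg ydvit
Final line 2: wmm

Answer: wmm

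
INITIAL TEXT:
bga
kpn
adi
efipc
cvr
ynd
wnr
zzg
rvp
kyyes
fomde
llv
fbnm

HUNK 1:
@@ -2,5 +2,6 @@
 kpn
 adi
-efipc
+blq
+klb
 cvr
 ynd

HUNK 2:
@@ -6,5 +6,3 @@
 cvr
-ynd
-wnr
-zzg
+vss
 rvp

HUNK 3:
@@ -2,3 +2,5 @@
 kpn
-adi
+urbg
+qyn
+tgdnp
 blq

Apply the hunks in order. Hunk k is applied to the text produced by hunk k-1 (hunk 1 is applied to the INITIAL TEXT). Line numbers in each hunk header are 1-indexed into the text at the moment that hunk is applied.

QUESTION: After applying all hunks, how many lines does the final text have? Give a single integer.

Answer: 14

Derivation:
Hunk 1: at line 2 remove [efipc] add [blq,klb] -> 14 lines: bga kpn adi blq klb cvr ynd wnr zzg rvp kyyes fomde llv fbnm
Hunk 2: at line 6 remove [ynd,wnr,zzg] add [vss] -> 12 lines: bga kpn adi blq klb cvr vss rvp kyyes fomde llv fbnm
Hunk 3: at line 2 remove [adi] add [urbg,qyn,tgdnp] -> 14 lines: bga kpn urbg qyn tgdnp blq klb cvr vss rvp kyyes fomde llv fbnm
Final line count: 14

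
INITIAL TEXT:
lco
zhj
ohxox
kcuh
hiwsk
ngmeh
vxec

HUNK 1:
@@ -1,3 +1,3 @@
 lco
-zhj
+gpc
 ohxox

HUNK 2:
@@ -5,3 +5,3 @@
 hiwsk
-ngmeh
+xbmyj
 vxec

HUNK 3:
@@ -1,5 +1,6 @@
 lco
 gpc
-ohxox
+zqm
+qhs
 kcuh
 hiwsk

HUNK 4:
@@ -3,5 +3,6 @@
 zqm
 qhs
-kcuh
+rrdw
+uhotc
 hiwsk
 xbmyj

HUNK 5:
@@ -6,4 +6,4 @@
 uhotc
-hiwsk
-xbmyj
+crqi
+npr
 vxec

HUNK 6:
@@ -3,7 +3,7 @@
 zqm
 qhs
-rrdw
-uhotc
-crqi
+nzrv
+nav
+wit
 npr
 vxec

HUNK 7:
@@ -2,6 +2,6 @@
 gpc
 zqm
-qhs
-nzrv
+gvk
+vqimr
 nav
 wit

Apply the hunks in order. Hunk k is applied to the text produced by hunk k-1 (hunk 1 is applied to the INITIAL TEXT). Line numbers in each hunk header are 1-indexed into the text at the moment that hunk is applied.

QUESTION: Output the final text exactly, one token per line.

Answer: lco
gpc
zqm
gvk
vqimr
nav
wit
npr
vxec

Derivation:
Hunk 1: at line 1 remove [zhj] add [gpc] -> 7 lines: lco gpc ohxox kcuh hiwsk ngmeh vxec
Hunk 2: at line 5 remove [ngmeh] add [xbmyj] -> 7 lines: lco gpc ohxox kcuh hiwsk xbmyj vxec
Hunk 3: at line 1 remove [ohxox] add [zqm,qhs] -> 8 lines: lco gpc zqm qhs kcuh hiwsk xbmyj vxec
Hunk 4: at line 3 remove [kcuh] add [rrdw,uhotc] -> 9 lines: lco gpc zqm qhs rrdw uhotc hiwsk xbmyj vxec
Hunk 5: at line 6 remove [hiwsk,xbmyj] add [crqi,npr] -> 9 lines: lco gpc zqm qhs rrdw uhotc crqi npr vxec
Hunk 6: at line 3 remove [rrdw,uhotc,crqi] add [nzrv,nav,wit] -> 9 lines: lco gpc zqm qhs nzrv nav wit npr vxec
Hunk 7: at line 2 remove [qhs,nzrv] add [gvk,vqimr] -> 9 lines: lco gpc zqm gvk vqimr nav wit npr vxec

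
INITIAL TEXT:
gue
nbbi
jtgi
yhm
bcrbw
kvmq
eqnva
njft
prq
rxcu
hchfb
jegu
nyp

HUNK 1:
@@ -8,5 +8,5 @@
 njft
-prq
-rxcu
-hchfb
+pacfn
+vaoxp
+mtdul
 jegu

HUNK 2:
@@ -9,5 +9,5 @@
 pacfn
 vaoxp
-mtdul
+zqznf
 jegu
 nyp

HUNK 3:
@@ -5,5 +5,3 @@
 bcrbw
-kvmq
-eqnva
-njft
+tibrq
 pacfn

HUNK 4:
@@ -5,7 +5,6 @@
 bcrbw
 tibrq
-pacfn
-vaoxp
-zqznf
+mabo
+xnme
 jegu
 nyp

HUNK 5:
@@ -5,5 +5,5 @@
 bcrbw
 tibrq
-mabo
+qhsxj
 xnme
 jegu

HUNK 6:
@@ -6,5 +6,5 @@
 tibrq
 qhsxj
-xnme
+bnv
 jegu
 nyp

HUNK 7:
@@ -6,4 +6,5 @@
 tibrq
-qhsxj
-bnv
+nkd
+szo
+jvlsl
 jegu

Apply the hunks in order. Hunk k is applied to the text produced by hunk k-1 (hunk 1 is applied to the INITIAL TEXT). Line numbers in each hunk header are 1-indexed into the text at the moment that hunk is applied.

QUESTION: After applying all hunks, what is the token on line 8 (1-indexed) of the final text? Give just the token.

Hunk 1: at line 8 remove [prq,rxcu,hchfb] add [pacfn,vaoxp,mtdul] -> 13 lines: gue nbbi jtgi yhm bcrbw kvmq eqnva njft pacfn vaoxp mtdul jegu nyp
Hunk 2: at line 9 remove [mtdul] add [zqznf] -> 13 lines: gue nbbi jtgi yhm bcrbw kvmq eqnva njft pacfn vaoxp zqznf jegu nyp
Hunk 3: at line 5 remove [kvmq,eqnva,njft] add [tibrq] -> 11 lines: gue nbbi jtgi yhm bcrbw tibrq pacfn vaoxp zqznf jegu nyp
Hunk 4: at line 5 remove [pacfn,vaoxp,zqznf] add [mabo,xnme] -> 10 lines: gue nbbi jtgi yhm bcrbw tibrq mabo xnme jegu nyp
Hunk 5: at line 5 remove [mabo] add [qhsxj] -> 10 lines: gue nbbi jtgi yhm bcrbw tibrq qhsxj xnme jegu nyp
Hunk 6: at line 6 remove [xnme] add [bnv] -> 10 lines: gue nbbi jtgi yhm bcrbw tibrq qhsxj bnv jegu nyp
Hunk 7: at line 6 remove [qhsxj,bnv] add [nkd,szo,jvlsl] -> 11 lines: gue nbbi jtgi yhm bcrbw tibrq nkd szo jvlsl jegu nyp
Final line 8: szo

Answer: szo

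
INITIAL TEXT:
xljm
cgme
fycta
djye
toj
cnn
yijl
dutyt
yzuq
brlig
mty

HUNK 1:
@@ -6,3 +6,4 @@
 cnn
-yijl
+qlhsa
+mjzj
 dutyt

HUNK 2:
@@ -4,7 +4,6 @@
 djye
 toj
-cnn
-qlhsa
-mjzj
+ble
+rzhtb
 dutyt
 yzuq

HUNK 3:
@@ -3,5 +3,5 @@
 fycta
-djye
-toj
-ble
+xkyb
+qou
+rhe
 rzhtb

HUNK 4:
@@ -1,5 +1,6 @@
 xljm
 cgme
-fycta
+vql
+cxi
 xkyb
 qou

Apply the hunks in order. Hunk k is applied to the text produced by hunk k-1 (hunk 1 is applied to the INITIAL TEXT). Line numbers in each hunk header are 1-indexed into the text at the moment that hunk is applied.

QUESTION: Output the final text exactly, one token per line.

Hunk 1: at line 6 remove [yijl] add [qlhsa,mjzj] -> 12 lines: xljm cgme fycta djye toj cnn qlhsa mjzj dutyt yzuq brlig mty
Hunk 2: at line 4 remove [cnn,qlhsa,mjzj] add [ble,rzhtb] -> 11 lines: xljm cgme fycta djye toj ble rzhtb dutyt yzuq brlig mty
Hunk 3: at line 3 remove [djye,toj,ble] add [xkyb,qou,rhe] -> 11 lines: xljm cgme fycta xkyb qou rhe rzhtb dutyt yzuq brlig mty
Hunk 4: at line 1 remove [fycta] add [vql,cxi] -> 12 lines: xljm cgme vql cxi xkyb qou rhe rzhtb dutyt yzuq brlig mty

Answer: xljm
cgme
vql
cxi
xkyb
qou
rhe
rzhtb
dutyt
yzuq
brlig
mty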